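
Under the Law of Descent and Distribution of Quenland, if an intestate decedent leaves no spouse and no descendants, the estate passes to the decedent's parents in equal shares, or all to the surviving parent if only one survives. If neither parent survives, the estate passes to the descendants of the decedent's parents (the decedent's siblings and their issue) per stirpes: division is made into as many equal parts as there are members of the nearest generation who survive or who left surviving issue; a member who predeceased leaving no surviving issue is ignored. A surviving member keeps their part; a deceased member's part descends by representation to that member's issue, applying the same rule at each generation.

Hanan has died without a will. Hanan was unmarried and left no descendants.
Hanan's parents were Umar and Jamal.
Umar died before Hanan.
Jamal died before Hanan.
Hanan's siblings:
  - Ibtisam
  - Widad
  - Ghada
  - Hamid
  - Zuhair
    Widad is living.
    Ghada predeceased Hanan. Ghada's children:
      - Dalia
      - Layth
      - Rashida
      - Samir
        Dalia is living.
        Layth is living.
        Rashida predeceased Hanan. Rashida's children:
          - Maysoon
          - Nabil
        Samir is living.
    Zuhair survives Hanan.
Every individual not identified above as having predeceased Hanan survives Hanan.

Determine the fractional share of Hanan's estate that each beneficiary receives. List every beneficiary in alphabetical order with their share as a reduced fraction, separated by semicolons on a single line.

Dalia 1/20; Hamid 1/5; Ibtisam 1/5; Layth 1/20; Maysoon 1/40; Nabil 1/40; Samir 1/20; Widad 1/5; Zuhair 1/5

Neither parent survives and there are no descendants, so the estate passes to Hanan's siblings and their issue per stirpes.
The estate is divided into 5 equal shares of 1/5 among Ibtisam, Widad, Ghada, Hamid, Zuhair.
Ibtisam is living and takes 1/5.
Widad is living and takes 1/5.
Ghada predeceased; the 1/5 allotted to Ghada's branch passes to Ghada's issue by representation.
The 1/5 is divided into 4 equal shares of 1/20 among Dalia, Layth, Rashida, Samir.
Dalia is living and takes 1/20.
Layth is living and takes 1/20.
Rashida predeceased; the 1/20 allotted to Rashida's branch passes to Rashida's issue by representation.
The 1/20 is divided into 2 equal shares of 1/40 among Maysoon, Nabil.
Maysoon is living and takes 1/40.
Nabil is living and takes 1/40.
Samir is living and takes 1/20.
Hamid is living and takes 1/5.
Zuhair is living and takes 1/5.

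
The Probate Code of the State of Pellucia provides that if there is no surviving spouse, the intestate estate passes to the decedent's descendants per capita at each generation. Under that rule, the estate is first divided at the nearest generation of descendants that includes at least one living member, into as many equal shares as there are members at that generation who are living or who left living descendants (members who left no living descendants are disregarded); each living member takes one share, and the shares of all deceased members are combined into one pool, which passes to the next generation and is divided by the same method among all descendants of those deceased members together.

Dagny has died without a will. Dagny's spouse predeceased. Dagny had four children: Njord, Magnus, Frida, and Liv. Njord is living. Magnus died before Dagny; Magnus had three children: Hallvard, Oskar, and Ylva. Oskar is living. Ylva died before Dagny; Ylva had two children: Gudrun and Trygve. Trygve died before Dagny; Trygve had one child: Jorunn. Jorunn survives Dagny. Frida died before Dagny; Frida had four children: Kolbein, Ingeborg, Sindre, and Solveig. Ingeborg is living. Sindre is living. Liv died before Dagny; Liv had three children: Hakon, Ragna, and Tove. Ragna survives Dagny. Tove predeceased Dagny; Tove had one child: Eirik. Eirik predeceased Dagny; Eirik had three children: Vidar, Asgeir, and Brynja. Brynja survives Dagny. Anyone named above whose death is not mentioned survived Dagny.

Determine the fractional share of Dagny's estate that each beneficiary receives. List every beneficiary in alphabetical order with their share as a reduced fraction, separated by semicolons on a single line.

There is no surviving spouse, so the entire estate passes to Dagny's descendants per capita at each generation.
At generation 1 (Njord, Magnus, Frida, Liv) there are 4 shares of (1)/4 = 1/4 each.
Living: Njord — each takes 1/4.
Deceased: Magnus, Frida, and Liv. Their combined 3/4 is pooled and carried to generation 2.
At generation 2 (Hallvard, Oskar, Ylva, Kolbein, Ingeborg, Sindre, Solveig, Hakon, Ragna, Tove) there are 10 shares of (3/4)/10 = 3/40 each.
Living: Hallvard, Oskar, Kolbein, Ingeborg, Sindre, Solveig, Hakon, and Ragna — each takes 3/40.
Deceased: Ylva and Tove. Their combined 3/20 is pooled and carried to generation 3.
At generation 3 (Gudrun, Trygve, Eirik) there are 3 shares of (3/20)/3 = 1/20 each.
Living: Gudrun — each takes 1/20.
Deceased: Trygve and Eirik. Their combined 1/10 is pooled and carried to generation 4.
At generation 4 (Jorunn, Vidar, Asgeir, Brynja) there are 4 shares of (1/10)/4 = 1/40 each.
Living: Jorunn, Vidar, Asgeir, and Brynja — each takes 1/40.

Asgeir 1/40; Brynja 1/40; Gudrun 1/20; Hakon 3/40; Hallvard 3/40; Ingeborg 3/40; Jorunn 1/40; Kolbein 3/40; Njord 1/4; Oskar 3/40; Ragna 3/40; Sindre 3/40; Solveig 3/40; Vidar 1/40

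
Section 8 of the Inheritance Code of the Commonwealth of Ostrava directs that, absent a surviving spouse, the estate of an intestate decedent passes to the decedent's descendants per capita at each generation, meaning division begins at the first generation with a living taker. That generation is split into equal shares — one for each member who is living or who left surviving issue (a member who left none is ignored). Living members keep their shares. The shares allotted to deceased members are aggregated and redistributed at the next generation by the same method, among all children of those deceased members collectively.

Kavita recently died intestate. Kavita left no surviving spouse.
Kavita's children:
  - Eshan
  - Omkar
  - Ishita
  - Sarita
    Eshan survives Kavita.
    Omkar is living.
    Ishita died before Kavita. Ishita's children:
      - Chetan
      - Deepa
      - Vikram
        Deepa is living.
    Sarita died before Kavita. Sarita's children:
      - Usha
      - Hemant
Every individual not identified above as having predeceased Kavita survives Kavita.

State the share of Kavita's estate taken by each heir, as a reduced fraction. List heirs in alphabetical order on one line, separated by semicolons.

There is no surviving spouse, so the entire estate passes to Kavita's descendants per capita at each generation.
At generation 1 (Eshan, Omkar, Ishita, Sarita) there are 4 shares of (1)/4 = 1/4 each.
Living: Eshan and Omkar — each takes 1/4.
Deceased: Ishita and Sarita. Their combined 1/2 is pooled and carried to generation 2.
At generation 2 (Chetan, Deepa, Vikram, Usha, Hemant) there are 5 shares of (1/2)/5 = 1/10 each.
Living: Chetan, Deepa, Vikram, Usha, and Hemant — each takes 1/10.

Chetan 1/10; Deepa 1/10; Eshan 1/4; Hemant 1/10; Omkar 1/4; Usha 1/10; Vikram 1/10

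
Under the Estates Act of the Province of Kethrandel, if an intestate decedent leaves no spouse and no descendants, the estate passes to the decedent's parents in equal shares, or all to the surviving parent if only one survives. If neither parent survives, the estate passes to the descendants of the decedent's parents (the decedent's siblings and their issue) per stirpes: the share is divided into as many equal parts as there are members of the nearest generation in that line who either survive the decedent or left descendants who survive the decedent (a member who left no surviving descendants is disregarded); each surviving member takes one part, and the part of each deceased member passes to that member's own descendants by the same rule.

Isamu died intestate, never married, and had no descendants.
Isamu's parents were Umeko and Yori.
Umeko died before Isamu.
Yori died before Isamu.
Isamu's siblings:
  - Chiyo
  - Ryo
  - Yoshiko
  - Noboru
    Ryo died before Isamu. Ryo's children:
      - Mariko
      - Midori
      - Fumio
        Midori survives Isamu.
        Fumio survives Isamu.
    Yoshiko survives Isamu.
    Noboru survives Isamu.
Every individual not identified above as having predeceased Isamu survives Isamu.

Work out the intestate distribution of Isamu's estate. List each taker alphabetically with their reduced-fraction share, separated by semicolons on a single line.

Neither parent survives and there are no descendants, so the estate passes to Isamu's siblings and their issue per stirpes.
The estate is divided into 4 equal shares of 1/4 among Chiyo, Ryo, Yoshiko, Noboru.
Chiyo is living and takes 1/4.
Ryo predeceased; the 1/4 allotted to Ryo's branch passes to Ryo's issue by representation.
The 1/4 is divided into 3 equal shares of 1/12 among Mariko, Midori, Fumio.
Mariko is living and takes 1/12.
Midori is living and takes 1/12.
Fumio is living and takes 1/12.
Yoshiko is living and takes 1/4.
Noboru is living and takes 1/4.

Chiyo 1/4; Fumio 1/12; Mariko 1/12; Midori 1/12; Noboru 1/4; Yoshiko 1/4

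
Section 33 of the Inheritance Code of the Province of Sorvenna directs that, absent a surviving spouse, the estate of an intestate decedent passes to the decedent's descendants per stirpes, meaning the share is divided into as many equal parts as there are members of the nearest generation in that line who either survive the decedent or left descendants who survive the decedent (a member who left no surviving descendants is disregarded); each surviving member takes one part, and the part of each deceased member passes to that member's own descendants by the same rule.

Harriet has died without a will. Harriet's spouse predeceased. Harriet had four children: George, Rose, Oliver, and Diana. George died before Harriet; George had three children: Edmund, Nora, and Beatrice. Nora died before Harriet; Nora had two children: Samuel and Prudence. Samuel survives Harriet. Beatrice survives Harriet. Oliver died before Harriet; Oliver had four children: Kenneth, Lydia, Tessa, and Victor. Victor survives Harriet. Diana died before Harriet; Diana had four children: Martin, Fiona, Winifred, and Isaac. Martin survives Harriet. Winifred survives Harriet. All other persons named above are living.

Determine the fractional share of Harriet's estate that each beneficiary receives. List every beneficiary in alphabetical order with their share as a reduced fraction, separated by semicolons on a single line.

There is no surviving spouse, so the entire estate passes to Harriet's descendants per stirpes.
The estate is divided into 4 equal shares of 1/4 among George, Rose, Oliver, Diana.
George predeceased; the 1/4 allotted to George's branch passes to George's issue by representation.
The 1/4 is divided into 3 equal shares of 1/12 among Edmund, Nora, Beatrice.
Edmund is living and takes 1/12.
Nora predeceased; the 1/12 allotted to Nora's branch passes to Nora's issue by representation.
The 1/12 is divided into 2 equal shares of 1/24 among Samuel, Prudence.
Samuel is living and takes 1/24.
Prudence is living and takes 1/24.
Beatrice is living and takes 1/12.
Rose is living and takes 1/4.
Oliver predeceased; the 1/4 allotted to Oliver's branch passes to Oliver's issue by representation.
The 1/4 is divided into 4 equal shares of 1/16 among Kenneth, Lydia, Tessa, Victor.
Kenneth is living and takes 1/16.
Lydia is living and takes 1/16.
Tessa is living and takes 1/16.
Victor is living and takes 1/16.
Diana predeceased; the 1/4 allotted to Diana's branch passes to Diana's issue by representation.
The 1/4 is divided into 4 equal shares of 1/16 among Martin, Fiona, Winifred, Isaac.
Martin is living and takes 1/16.
Fiona is living and takes 1/16.
Winifred is living and takes 1/16.
Isaac is living and takes 1/16.

Beatrice 1/12; Edmund 1/12; Fiona 1/16; Isaac 1/16; Kenneth 1/16; Lydia 1/16; Martin 1/16; Prudence 1/24; Rose 1/4; Samuel 1/24; Tessa 1/16; Victor 1/16; Winifred 1/16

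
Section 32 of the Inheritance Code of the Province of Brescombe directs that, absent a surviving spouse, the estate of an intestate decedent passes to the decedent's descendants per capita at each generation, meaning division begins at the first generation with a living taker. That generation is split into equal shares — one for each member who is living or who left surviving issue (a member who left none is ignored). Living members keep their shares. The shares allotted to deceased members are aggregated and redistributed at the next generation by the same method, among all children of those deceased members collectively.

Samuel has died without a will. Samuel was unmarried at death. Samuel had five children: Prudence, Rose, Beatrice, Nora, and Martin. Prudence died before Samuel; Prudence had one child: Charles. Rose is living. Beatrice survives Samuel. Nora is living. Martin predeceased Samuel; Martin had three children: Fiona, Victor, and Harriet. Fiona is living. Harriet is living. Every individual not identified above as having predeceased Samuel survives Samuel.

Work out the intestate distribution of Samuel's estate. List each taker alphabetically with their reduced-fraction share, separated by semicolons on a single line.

Beatrice 1/5; Charles 1/10; Fiona 1/10; Harriet 1/10; Nora 1/5; Rose 1/5; Victor 1/10

There is no surviving spouse, so the entire estate passes to Samuel's descendants per capita at each generation.
At generation 1 (Prudence, Rose, Beatrice, Nora, Martin) there are 5 shares of (1)/5 = 1/5 each.
Living: Rose, Beatrice, and Nora — each takes 1/5.
Deceased: Prudence and Martin. Their combined 2/5 is pooled and carried to generation 2.
At generation 2 (Charles, Fiona, Victor, Harriet) there are 4 shares of (2/5)/4 = 1/10 each.
Living: Charles, Fiona, Victor, and Harriet — each takes 1/10.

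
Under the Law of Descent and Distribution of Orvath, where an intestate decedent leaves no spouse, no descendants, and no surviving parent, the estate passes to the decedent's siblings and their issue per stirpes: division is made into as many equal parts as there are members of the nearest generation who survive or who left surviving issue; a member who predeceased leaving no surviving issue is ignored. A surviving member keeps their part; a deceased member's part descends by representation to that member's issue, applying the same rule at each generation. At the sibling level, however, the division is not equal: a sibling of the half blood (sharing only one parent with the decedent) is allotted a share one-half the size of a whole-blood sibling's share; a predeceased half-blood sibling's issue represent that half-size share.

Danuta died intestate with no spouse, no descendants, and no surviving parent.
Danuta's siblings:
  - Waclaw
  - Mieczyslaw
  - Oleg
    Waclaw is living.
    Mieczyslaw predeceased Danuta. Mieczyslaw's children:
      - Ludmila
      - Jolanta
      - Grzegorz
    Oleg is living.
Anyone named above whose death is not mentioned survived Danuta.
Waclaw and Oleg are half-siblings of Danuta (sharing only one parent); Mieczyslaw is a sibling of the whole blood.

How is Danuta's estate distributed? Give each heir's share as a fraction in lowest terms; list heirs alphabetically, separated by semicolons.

No spouse, descendants, or parent survives, so the estate passes to Danuta's siblings per stirpes.
Half-blood siblings count for one-half the weight of whole-blood siblings at the initial division.
Dividing 1 in proportion to weights (total weight 2): Waclaw (weight 1/2) → 1/4; Mieczyslaw (weight 1) → 1/2; Oleg (weight 1/2) → 1/4.
Waclaw is living and takes 1/4.
Mieczyslaw predeceased; the 1/2 allotted to Mieczyslaw's branch passes to Mieczyslaw's issue by representation.
The 1/2 is divided into 3 equal shares of 1/6 among Ludmila, Jolanta, Grzegorz.
Ludmila is living and takes 1/6.
Jolanta is living and takes 1/6.
Grzegorz is living and takes 1/6.
Oleg is living and takes 1/4.

Grzegorz 1/6; Jolanta 1/6; Ludmila 1/6; Oleg 1/4; Waclaw 1/4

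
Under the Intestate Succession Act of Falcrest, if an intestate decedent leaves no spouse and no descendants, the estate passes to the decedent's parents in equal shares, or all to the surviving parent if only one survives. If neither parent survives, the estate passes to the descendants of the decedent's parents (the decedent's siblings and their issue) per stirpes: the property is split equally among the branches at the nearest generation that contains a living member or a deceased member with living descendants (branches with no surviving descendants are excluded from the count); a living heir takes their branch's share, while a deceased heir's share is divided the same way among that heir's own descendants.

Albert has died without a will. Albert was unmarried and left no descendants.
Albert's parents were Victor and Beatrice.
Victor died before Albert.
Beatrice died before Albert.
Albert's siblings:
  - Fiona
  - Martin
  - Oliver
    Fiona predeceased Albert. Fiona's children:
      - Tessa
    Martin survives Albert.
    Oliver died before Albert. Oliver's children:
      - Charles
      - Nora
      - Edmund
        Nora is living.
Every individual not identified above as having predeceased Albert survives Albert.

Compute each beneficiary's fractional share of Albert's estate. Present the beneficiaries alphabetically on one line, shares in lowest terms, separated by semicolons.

Charles 1/9; Edmund 1/9; Martin 1/3; Nora 1/9; Tessa 1/3

Neither parent survives and there are no descendants, so the estate passes to Albert's siblings and their issue per stirpes.
The estate is divided into 3 equal shares of 1/3 among Fiona, Martin, Oliver.
Fiona predeceased; the 1/3 allotted to Fiona's branch passes to Fiona's issue by representation.
Tessa is the sole taker at this level and receives the full 1/3.
Martin is living and takes 1/3.
Oliver predeceased; the 1/3 allotted to Oliver's branch passes to Oliver's issue by representation.
The 1/3 is divided into 3 equal shares of 1/9 among Charles, Nora, Edmund.
Charles is living and takes 1/9.
Nora is living and takes 1/9.
Edmund is living and takes 1/9.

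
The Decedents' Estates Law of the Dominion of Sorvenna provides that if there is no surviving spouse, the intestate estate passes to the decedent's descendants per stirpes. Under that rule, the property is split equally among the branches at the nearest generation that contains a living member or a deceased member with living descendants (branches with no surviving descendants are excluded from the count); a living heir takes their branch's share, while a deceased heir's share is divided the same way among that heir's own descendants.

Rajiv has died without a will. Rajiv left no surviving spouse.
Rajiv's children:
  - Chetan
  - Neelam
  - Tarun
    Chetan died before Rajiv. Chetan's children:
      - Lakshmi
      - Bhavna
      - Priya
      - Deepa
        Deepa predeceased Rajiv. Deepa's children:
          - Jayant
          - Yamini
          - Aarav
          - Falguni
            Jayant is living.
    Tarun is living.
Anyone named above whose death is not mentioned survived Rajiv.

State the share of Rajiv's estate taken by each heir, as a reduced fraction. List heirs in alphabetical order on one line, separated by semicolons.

Aarav 1/48; Bhavna 1/12; Falguni 1/48; Jayant 1/48; Lakshmi 1/12; Neelam 1/3; Priya 1/12; Tarun 1/3; Yamini 1/48

There is no surviving spouse, so the entire estate passes to Rajiv's descendants per stirpes.
The estate is divided into 3 equal shares of 1/3 among Chetan, Neelam, Tarun.
Chetan predeceased; the 1/3 allotted to Chetan's branch passes to Chetan's issue by representation.
The 1/3 is divided into 4 equal shares of 1/12 among Lakshmi, Bhavna, Priya, Deepa.
Lakshmi is living and takes 1/12.
Bhavna is living and takes 1/12.
Priya is living and takes 1/12.
Deepa predeceased; the 1/12 allotted to Deepa's branch passes to Deepa's issue by representation.
The 1/12 is divided into 4 equal shares of 1/48 among Jayant, Yamini, Aarav, Falguni.
Jayant is living and takes 1/48.
Yamini is living and takes 1/48.
Aarav is living and takes 1/48.
Falguni is living and takes 1/48.
Neelam is living and takes 1/3.
Tarun is living and takes 1/3.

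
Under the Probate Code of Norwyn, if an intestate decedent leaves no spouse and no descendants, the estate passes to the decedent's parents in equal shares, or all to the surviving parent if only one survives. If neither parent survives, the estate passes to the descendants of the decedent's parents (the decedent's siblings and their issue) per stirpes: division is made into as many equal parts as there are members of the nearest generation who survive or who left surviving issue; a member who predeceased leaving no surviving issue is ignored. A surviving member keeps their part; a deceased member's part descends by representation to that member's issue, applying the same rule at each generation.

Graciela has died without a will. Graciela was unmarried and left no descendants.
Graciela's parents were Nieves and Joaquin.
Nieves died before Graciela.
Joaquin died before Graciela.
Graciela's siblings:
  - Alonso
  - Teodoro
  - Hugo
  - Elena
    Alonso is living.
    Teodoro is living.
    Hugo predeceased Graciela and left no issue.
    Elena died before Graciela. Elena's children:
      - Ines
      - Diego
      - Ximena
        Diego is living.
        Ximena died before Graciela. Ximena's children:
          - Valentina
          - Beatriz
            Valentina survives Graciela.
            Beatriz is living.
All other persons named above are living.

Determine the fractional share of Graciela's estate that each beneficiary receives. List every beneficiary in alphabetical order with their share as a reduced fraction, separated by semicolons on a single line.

Neither parent survives and there are no descendants, so the estate passes to Graciela's siblings and their issue per stirpes.
Hugo left no surviving issue, so that branch lapses and is disregarded.
The estate is divided into 3 equal shares of 1/3 among Alonso, Teodoro, Elena.
Alonso is living and takes 1/3.
Teodoro is living and takes 1/3.
Elena predeceased; the 1/3 allotted to Elena's branch passes to Elena's issue by representation.
The 1/3 is divided into 3 equal shares of 1/9 among Ines, Diego, Ximena.
Ines is living and takes 1/9.
Diego is living and takes 1/9.
Ximena predeceased; the 1/9 allotted to Ximena's branch passes to Ximena's issue by representation.
The 1/9 is divided into 2 equal shares of 1/18 among Valentina, Beatriz.
Valentina is living and takes 1/18.
Beatriz is living and takes 1/18.

Alonso 1/3; Beatriz 1/18; Diego 1/9; Ines 1/9; Teodoro 1/3; Valentina 1/18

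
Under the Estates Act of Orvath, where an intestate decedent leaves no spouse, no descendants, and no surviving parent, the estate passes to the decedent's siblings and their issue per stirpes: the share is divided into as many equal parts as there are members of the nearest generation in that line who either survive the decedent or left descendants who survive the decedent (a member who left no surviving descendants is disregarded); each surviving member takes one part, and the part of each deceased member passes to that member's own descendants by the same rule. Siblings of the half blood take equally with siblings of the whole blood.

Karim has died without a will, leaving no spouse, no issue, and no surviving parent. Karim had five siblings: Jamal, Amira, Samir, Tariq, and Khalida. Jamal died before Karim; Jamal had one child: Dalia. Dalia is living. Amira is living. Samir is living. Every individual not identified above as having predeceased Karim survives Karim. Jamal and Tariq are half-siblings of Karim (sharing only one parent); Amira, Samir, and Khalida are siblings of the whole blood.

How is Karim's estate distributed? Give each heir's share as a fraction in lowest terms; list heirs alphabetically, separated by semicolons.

No spouse, descendants, or parent survives, so the estate passes to Karim's siblings per stirpes.
Half-blood and whole-blood siblings take equally under the stated rule.
The estate is divided into 5 equal shares of 1/5 among Jamal, Amira, Samir, Tariq, Khalida.
Jamal predeceased; the 1/5 allotted to Jamal's branch passes to Jamal's issue by representation.
Dalia is the sole taker at this level and receives the full 1/5.
Amira is living and takes 1/5.
Samir is living and takes 1/5.
Tariq is living and takes 1/5.
Khalida is living and takes 1/5.

Amira 1/5; Dalia 1/5; Khalida 1/5; Samir 1/5; Tariq 1/5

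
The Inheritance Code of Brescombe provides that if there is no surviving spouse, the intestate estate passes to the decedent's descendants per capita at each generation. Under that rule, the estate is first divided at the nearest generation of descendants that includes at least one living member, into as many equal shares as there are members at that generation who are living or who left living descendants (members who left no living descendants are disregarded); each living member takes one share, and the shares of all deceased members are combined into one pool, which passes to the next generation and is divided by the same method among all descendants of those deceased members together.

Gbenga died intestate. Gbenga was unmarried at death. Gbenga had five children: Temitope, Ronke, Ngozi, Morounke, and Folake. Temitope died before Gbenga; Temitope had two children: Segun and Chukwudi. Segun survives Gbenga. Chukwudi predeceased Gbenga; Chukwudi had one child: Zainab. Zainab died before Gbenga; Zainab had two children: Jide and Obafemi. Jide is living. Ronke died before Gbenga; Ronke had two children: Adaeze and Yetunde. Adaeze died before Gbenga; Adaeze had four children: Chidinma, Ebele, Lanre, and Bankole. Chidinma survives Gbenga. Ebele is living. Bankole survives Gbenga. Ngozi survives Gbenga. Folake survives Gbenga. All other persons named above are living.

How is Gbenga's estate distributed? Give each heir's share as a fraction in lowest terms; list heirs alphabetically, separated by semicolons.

There is no surviving spouse, so the entire estate passes to Gbenga's descendants per capita at each generation.
At generation 1 (Temitope, Ronke, Ngozi, Morounke, Folake) there are 5 shares of (1)/5 = 1/5 each.
Living: Ngozi, Morounke, and Folake — each takes 1/5.
Deceased: Temitope and Ronke. Their combined 2/5 is pooled and carried to generation 2.
At generation 2 (Segun, Chukwudi, Adaeze, Yetunde) there are 4 shares of (2/5)/4 = 1/10 each.
Living: Segun and Yetunde — each takes 1/10.
Deceased: Chukwudi and Adaeze. Their combined 1/5 is pooled and carried to generation 3.
At generation 3 (Zainab, Chidinma, Ebele, Lanre, Bankole) there are 5 shares of (1/5)/5 = 1/25 each.
Living: Chidinma, Ebele, Lanre, and Bankole — each takes 1/25.
Deceased: Zainab. That 1/25 share is carried to generation 4.
At generation 4 (Jide, Obafemi) there are 2 shares of (1/25)/2 = 1/50 each.
Living: Jide and Obafemi — each takes 1/50.

Bankole 1/25; Chidinma 1/25; Ebele 1/25; Folake 1/5; Jide 1/50; Lanre 1/25; Morounke 1/5; Ngozi 1/5; Obafemi 1/50; Segun 1/10; Yetunde 1/10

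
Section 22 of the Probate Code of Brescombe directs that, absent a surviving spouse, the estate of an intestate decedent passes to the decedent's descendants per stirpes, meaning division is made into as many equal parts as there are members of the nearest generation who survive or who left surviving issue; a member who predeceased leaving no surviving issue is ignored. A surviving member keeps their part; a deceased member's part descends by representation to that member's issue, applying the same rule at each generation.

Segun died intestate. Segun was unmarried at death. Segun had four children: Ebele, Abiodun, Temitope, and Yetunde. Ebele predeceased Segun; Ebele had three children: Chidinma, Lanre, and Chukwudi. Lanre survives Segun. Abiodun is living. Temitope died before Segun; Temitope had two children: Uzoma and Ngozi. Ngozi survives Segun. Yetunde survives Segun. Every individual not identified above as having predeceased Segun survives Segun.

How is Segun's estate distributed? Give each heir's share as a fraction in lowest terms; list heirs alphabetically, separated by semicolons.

There is no surviving spouse, so the entire estate passes to Segun's descendants per stirpes.
The estate is divided into 4 equal shares of 1/4 among Ebele, Abiodun, Temitope, Yetunde.
Ebele predeceased; the 1/4 allotted to Ebele's branch passes to Ebele's issue by representation.
The 1/4 is divided into 3 equal shares of 1/12 among Chidinma, Lanre, Chukwudi.
Chidinma is living and takes 1/12.
Lanre is living and takes 1/12.
Chukwudi is living and takes 1/12.
Abiodun is living and takes 1/4.
Temitope predeceased; the 1/4 allotted to Temitope's branch passes to Temitope's issue by representation.
The 1/4 is divided into 2 equal shares of 1/8 among Uzoma, Ngozi.
Uzoma is living and takes 1/8.
Ngozi is living and takes 1/8.
Yetunde is living and takes 1/4.

Abiodun 1/4; Chidinma 1/12; Chukwudi 1/12; Lanre 1/12; Ngozi 1/8; Uzoma 1/8; Yetunde 1/4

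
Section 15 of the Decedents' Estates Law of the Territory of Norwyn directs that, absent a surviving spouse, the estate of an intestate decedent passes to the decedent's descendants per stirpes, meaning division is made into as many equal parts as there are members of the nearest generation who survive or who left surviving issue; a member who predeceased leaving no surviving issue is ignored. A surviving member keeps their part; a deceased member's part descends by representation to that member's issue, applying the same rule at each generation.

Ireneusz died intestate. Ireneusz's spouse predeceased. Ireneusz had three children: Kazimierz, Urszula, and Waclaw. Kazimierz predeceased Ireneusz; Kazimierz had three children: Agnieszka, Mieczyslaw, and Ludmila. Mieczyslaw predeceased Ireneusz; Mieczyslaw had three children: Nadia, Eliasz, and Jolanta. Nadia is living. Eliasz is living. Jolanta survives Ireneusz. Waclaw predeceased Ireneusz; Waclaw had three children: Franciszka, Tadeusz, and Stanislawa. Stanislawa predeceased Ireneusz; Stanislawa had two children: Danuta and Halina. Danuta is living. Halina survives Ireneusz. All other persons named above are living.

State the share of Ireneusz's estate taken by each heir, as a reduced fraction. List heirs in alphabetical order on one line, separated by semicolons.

There is no surviving spouse, so the entire estate passes to Ireneusz's descendants per stirpes.
The estate is divided into 3 equal shares of 1/3 among Kazimierz, Urszula, Waclaw.
Kazimierz predeceased; the 1/3 allotted to Kazimierz's branch passes to Kazimierz's issue by representation.
The 1/3 is divided into 3 equal shares of 1/9 among Agnieszka, Mieczyslaw, Ludmila.
Agnieszka is living and takes 1/9.
Mieczyslaw predeceased; the 1/9 allotted to Mieczyslaw's branch passes to Mieczyslaw's issue by representation.
The 1/9 is divided into 3 equal shares of 1/27 among Nadia, Eliasz, Jolanta.
Nadia is living and takes 1/27.
Eliasz is living and takes 1/27.
Jolanta is living and takes 1/27.
Ludmila is living and takes 1/9.
Urszula is living and takes 1/3.
Waclaw predeceased; the 1/3 allotted to Waclaw's branch passes to Waclaw's issue by representation.
The 1/3 is divided into 3 equal shares of 1/9 among Franciszka, Tadeusz, Stanislawa.
Franciszka is living and takes 1/9.
Tadeusz is living and takes 1/9.
Stanislawa predeceased; the 1/9 allotted to Stanislawa's branch passes to Stanislawa's issue by representation.
The 1/9 is divided into 2 equal shares of 1/18 among Danuta, Halina.
Danuta is living and takes 1/18.
Halina is living and takes 1/18.

Agnieszka 1/9; Danuta 1/18; Eliasz 1/27; Franciszka 1/9; Halina 1/18; Jolanta 1/27; Ludmila 1/9; Nadia 1/27; Tadeusz 1/9; Urszula 1/3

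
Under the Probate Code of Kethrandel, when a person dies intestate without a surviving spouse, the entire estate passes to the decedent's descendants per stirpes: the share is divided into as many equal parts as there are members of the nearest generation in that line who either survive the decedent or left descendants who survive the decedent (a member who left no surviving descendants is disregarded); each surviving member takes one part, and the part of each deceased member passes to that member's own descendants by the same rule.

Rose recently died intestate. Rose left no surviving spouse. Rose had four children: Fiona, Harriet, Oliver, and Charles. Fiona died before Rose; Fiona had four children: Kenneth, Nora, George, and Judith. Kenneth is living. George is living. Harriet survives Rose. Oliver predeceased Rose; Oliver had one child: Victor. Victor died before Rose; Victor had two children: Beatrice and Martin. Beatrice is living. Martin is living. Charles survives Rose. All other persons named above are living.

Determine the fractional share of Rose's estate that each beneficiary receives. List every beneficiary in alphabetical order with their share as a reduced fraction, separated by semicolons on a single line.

There is no surviving spouse, so the entire estate passes to Rose's descendants per stirpes.
The estate is divided into 4 equal shares of 1/4 among Fiona, Harriet, Oliver, Charles.
Fiona predeceased; the 1/4 allotted to Fiona's branch passes to Fiona's issue by representation.
The 1/4 is divided into 4 equal shares of 1/16 among Kenneth, Nora, George, Judith.
Kenneth is living and takes 1/16.
Nora is living and takes 1/16.
George is living and takes 1/16.
Judith is living and takes 1/16.
Harriet is living and takes 1/4.
Oliver predeceased; the 1/4 allotted to Oliver's branch passes to Oliver's issue by representation.
Victor's line is the sole branch at this level, so the full 1/4 passes to Victor's issue by representation.
The 1/4 is divided into 2 equal shares of 1/8 among Beatrice, Martin.
Beatrice is living and takes 1/8.
Martin is living and takes 1/8.
Charles is living and takes 1/4.

Beatrice 1/8; Charles 1/4; George 1/16; Harriet 1/4; Judith 1/16; Kenneth 1/16; Martin 1/8; Nora 1/16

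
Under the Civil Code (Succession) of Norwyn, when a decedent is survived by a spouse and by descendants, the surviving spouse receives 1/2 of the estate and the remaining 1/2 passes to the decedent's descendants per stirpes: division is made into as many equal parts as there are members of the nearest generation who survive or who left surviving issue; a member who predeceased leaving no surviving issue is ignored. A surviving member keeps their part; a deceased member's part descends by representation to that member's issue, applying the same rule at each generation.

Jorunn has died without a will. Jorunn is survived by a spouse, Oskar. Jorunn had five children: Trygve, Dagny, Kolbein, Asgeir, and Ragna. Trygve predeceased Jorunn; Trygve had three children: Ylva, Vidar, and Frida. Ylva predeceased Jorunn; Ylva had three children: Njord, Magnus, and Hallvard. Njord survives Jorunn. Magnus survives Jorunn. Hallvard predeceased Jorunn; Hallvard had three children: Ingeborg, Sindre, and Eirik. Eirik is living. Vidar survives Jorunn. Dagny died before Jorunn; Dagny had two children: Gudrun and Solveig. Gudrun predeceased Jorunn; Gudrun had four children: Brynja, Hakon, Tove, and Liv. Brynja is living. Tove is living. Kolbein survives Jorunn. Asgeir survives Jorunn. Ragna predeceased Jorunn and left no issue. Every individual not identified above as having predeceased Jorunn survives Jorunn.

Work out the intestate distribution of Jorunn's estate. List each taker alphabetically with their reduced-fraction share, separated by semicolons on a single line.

Asgeir 1/8; Brynja 1/64; Eirik 1/216; Frida 1/24; Hakon 1/64; Ingeborg 1/216; Kolbein 1/8; Liv 1/64; Magnus 1/72; Njord 1/72; Oskar 1/2; Sindre 1/216; Solveig 1/16; Tove 1/64; Vidar 1/24

Oskar, as surviving spouse, takes 1/2.
The remaining 1/2 passes to Jorunn's descendants per stirpes.
Ragna left no surviving issue, so that branch lapses and is disregarded.
The 1/2 is divided into 4 equal shares of 1/8 among Trygve, Dagny, Kolbein, Asgeir.
Trygve predeceased; the 1/8 allotted to Trygve's branch passes to Trygve's issue by representation.
The 1/8 is divided into 3 equal shares of 1/24 among Ylva, Vidar, Frida.
Ylva predeceased; the 1/24 allotted to Ylva's branch passes to Ylva's issue by representation.
The 1/24 is divided into 3 equal shares of 1/72 among Njord, Magnus, Hallvard.
Njord is living and takes 1/72.
Magnus is living and takes 1/72.
Hallvard predeceased; the 1/72 allotted to Hallvard's branch passes to Hallvard's issue by representation.
The 1/72 is divided into 3 equal shares of 1/216 among Ingeborg, Sindre, Eirik.
Ingeborg is living and takes 1/216.
Sindre is living and takes 1/216.
Eirik is living and takes 1/216.
Vidar is living and takes 1/24.
Frida is living and takes 1/24.
Dagny predeceased; the 1/8 allotted to Dagny's branch passes to Dagny's issue by representation.
The 1/8 is divided into 2 equal shares of 1/16 among Gudrun, Solveig.
Gudrun predeceased; the 1/16 allotted to Gudrun's branch passes to Gudrun's issue by representation.
The 1/16 is divided into 4 equal shares of 1/64 among Brynja, Hakon, Tove, Liv.
Brynja is living and takes 1/64.
Hakon is living and takes 1/64.
Tove is living and takes 1/64.
Liv is living and takes 1/64.
Solveig is living and takes 1/16.
Kolbein is living and takes 1/8.
Asgeir is living and takes 1/8.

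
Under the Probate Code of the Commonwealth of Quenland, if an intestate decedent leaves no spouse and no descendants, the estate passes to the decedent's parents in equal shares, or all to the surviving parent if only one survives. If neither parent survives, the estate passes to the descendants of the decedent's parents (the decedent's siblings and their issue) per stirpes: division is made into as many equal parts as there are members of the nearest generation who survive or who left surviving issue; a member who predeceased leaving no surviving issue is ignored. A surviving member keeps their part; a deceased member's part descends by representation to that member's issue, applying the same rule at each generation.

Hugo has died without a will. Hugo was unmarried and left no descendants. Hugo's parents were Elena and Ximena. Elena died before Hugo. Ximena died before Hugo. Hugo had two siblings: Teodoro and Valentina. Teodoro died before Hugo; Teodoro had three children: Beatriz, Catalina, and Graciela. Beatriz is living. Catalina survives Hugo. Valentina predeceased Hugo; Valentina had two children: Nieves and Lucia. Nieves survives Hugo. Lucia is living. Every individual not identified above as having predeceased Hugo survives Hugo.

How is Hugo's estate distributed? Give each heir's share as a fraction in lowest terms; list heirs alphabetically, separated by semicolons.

Beatriz 1/6; Catalina 1/6; Graciela 1/6; Lucia 1/4; Nieves 1/4

Neither parent survives and there are no descendants, so the estate passes to Hugo's siblings and their issue per stirpes.
The estate is divided into 2 equal shares of 1/2 among Teodoro, Valentina.
Teodoro predeceased; the 1/2 allotted to Teodoro's branch passes to Teodoro's issue by representation.
The 1/2 is divided into 3 equal shares of 1/6 among Beatriz, Catalina, Graciela.
Beatriz is living and takes 1/6.
Catalina is living and takes 1/6.
Graciela is living and takes 1/6.
Valentina predeceased; the 1/2 allotted to Valentina's branch passes to Valentina's issue by representation.
The 1/2 is divided into 2 equal shares of 1/4 among Nieves, Lucia.
Nieves is living and takes 1/4.
Lucia is living and takes 1/4.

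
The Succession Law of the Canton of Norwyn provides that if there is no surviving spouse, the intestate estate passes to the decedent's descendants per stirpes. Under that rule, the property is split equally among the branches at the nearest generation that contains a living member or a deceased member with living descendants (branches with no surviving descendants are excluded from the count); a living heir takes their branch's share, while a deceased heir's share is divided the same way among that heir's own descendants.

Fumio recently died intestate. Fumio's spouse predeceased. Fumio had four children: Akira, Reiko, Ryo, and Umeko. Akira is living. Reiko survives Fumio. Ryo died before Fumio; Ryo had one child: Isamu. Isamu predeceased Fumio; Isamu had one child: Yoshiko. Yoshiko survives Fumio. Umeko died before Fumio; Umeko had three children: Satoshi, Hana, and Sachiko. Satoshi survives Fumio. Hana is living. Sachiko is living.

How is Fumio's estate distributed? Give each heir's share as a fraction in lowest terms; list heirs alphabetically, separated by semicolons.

Akira 1/4; Hana 1/12; Reiko 1/4; Sachiko 1/12; Satoshi 1/12; Yoshiko 1/4

There is no surviving spouse, so the entire estate passes to Fumio's descendants per stirpes.
The estate is divided into 4 equal shares of 1/4 among Akira, Reiko, Ryo, Umeko.
Akira is living and takes 1/4.
Reiko is living and takes 1/4.
Ryo predeceased; the 1/4 allotted to Ryo's branch passes to Ryo's issue by representation.
Isamu's line is the sole branch at this level, so the full 1/4 passes to Isamu's issue by representation.
Yoshiko is the sole taker at this level and receives the full 1/4.
Umeko predeceased; the 1/4 allotted to Umeko's branch passes to Umeko's issue by representation.
The 1/4 is divided into 3 equal shares of 1/12 among Satoshi, Hana, Sachiko.
Satoshi is living and takes 1/12.
Hana is living and takes 1/12.
Sachiko is living and takes 1/12.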